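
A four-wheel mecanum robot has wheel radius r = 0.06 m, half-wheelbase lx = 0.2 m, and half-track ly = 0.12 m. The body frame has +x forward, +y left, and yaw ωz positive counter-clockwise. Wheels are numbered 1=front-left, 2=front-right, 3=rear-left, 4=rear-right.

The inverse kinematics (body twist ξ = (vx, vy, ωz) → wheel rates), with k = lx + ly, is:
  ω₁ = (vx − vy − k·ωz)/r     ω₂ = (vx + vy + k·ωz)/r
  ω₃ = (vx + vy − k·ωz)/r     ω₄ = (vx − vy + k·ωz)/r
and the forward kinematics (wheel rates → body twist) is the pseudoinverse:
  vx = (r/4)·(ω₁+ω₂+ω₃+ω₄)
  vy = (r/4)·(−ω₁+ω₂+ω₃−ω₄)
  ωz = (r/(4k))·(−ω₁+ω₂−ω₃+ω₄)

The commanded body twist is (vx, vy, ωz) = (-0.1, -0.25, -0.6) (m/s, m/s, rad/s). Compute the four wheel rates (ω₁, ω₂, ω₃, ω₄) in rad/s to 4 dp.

(5.7000, -9.0333, -2.6333, -0.7000)

k = lx + ly = 0.2 + 0.12 = 0.3200;  k·ωz = 0.3200·-0.6 = -0.1920
ω₁ (FL) = (vx − vy − k·ωz)/r = 0.3420/0.06 = 5.7000
ω₂ (FR) = (vx + vy + k·ωz)/r = -0.5420/0.06 = -9.0333
ω₃ (RL) = (vx + vy − k·ωz)/r = -0.1580/0.06 = -2.6333
ω₄ (RR) = (vx − vy + k·ωz)/r = -0.0420/0.06 = -0.7000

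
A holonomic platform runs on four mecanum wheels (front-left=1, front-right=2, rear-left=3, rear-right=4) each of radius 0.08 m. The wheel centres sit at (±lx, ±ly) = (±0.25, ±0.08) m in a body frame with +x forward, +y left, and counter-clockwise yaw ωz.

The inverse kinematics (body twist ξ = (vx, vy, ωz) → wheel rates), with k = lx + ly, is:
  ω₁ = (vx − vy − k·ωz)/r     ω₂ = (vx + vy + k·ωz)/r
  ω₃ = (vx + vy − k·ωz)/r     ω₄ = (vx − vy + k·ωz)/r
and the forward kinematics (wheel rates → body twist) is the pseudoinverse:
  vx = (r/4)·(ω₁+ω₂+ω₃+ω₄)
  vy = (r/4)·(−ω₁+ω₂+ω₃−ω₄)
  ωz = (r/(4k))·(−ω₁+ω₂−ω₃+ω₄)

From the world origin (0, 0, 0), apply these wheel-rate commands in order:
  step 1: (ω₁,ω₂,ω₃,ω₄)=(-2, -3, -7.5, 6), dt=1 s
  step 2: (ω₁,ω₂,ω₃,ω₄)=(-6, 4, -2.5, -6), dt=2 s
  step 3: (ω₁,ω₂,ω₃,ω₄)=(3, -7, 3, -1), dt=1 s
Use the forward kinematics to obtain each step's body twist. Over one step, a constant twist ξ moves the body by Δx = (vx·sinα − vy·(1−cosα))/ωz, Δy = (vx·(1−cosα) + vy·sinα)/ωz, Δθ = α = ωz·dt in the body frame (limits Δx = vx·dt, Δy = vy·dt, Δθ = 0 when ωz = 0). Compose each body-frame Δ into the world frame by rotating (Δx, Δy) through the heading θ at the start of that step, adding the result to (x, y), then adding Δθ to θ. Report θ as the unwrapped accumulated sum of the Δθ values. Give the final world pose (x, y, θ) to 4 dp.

step 1: ξ=(vx,vy,ωz)=(-0.1300, -0.2900, 0.7576), dt=1.0 → body Δ=(-0.0132, -0.3100, 0.7576) → world pose (-0.0132, -0.3100, 0.7576)
step 2: ξ=(vx,vy,ωz)=(-0.2100, 0.2700, 0.3939), dt=2.0 → body Δ=(-0.5798, 0.3288, 0.7879) → world pose (-0.6604, -0.4696, 1.5455)
step 3: ξ=(vx,vy,ωz)=(-0.0400, -0.1200, -0.8485), dt=1.0 → body Δ=(-0.0833, -0.0901, -0.8485) → world pose (-0.5724, -0.5551, 0.6970)

(-0.5724, -0.5551, 0.6970)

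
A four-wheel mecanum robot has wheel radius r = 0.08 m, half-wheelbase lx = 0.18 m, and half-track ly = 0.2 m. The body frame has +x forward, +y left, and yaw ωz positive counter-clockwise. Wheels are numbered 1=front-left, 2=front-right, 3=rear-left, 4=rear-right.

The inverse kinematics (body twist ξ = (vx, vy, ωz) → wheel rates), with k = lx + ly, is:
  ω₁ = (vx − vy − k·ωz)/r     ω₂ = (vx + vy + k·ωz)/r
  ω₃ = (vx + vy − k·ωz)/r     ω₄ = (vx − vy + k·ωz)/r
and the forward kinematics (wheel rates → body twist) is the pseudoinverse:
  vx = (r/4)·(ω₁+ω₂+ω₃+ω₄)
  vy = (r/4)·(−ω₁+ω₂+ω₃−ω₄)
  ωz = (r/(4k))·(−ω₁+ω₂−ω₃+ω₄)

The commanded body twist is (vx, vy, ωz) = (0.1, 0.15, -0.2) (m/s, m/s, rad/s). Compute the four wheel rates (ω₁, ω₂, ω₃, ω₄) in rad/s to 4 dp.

(0.3250, 2.1750, 4.0750, -1.5750)

k = lx + ly = 0.18 + 0.2 = 0.3800;  k·ωz = 0.3800·-0.2 = -0.0760
ω₁ (FL) = (vx − vy − k·ωz)/r = 0.0260/0.08 = 0.3250
ω₂ (FR) = (vx + vy + k·ωz)/r = 0.1740/0.08 = 2.1750
ω₃ (RL) = (vx + vy − k·ωz)/r = 0.3260/0.08 = 4.0750
ω₄ (RR) = (vx − vy + k·ωz)/r = -0.1260/0.08 = -1.5750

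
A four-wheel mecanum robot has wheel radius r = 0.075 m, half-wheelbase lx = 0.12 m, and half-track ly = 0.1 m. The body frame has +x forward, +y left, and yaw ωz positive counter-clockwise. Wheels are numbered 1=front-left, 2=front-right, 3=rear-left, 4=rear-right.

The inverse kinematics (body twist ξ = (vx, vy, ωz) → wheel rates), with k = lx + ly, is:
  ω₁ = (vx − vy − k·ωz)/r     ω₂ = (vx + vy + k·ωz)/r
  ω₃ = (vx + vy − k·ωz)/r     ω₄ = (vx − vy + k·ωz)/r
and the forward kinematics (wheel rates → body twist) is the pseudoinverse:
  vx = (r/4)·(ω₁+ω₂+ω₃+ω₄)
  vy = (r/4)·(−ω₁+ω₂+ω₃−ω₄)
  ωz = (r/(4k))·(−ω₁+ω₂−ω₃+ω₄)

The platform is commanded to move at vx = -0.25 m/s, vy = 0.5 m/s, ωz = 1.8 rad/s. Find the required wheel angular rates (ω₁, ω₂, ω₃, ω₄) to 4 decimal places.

(-15.2800, 8.6133, -1.9467, -4.7200)

k = lx + ly = 0.12 + 0.1 = 0.2200;  k·ωz = 0.2200·1.8 = 0.3960
ω₁ (FL) = (vx − vy − k·ωz)/r = -1.1460/0.075 = -15.2800
ω₂ (FR) = (vx + vy + k·ωz)/r = 0.6460/0.075 = 8.6133
ω₃ (RL) = (vx + vy − k·ωz)/r = -0.1460/0.075 = -1.9467
ω₄ (RR) = (vx − vy + k·ωz)/r = -0.3540/0.075 = -4.7200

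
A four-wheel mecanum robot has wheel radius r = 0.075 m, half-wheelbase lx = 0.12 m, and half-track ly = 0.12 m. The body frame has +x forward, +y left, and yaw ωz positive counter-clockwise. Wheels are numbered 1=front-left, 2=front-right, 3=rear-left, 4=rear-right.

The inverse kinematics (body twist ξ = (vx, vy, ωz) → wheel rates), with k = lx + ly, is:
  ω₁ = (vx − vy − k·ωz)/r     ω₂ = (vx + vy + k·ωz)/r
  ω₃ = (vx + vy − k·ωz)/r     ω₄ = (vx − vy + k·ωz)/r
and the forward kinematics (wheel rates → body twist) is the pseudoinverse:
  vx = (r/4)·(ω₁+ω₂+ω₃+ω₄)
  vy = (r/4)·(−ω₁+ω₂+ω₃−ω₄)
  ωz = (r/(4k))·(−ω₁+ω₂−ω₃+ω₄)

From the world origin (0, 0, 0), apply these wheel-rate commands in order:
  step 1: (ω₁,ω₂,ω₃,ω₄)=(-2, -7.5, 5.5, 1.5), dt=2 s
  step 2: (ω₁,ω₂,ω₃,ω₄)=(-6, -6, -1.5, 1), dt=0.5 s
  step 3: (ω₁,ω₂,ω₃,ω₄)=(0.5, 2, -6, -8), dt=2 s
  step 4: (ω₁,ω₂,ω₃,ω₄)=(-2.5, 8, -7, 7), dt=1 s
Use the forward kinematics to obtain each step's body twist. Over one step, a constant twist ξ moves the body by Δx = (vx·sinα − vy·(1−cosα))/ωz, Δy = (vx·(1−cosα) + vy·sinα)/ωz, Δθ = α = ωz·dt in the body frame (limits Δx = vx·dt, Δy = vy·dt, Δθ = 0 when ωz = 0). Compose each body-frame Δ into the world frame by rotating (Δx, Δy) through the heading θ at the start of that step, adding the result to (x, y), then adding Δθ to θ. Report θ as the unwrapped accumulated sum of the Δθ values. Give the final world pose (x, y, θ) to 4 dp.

(-0.0193, 0.4866, 0.4492)

step 1: ξ=(vx,vy,ωz)=(-0.0469, -0.0281, -0.7422), dt=2.0 → body Δ=(-0.0975, 0.0200, -1.4844) → world pose (-0.0975, 0.0200, -1.4844)
step 2: ξ=(vx,vy,ωz)=(-0.2344, -0.0469, 0.1953), dt=0.5 → body Δ=(-0.1159, -0.0291, 0.0977) → world pose (-0.1366, 0.1329, -1.3867)
step 3: ξ=(vx,vy,ωz)=(-0.2156, 0.0656, -0.0391), dt=2.0 → body Δ=(-0.4257, 0.1480, -0.0781) → world pose (-0.0690, 0.5784, -1.4648)
step 4: ξ=(vx,vy,ωz)=(0.1031, -0.0656, 1.9141), dt=1.0 → body Δ=(0.0966, 0.0397, 1.9141) → world pose (-0.0193, 0.4866, 0.4492)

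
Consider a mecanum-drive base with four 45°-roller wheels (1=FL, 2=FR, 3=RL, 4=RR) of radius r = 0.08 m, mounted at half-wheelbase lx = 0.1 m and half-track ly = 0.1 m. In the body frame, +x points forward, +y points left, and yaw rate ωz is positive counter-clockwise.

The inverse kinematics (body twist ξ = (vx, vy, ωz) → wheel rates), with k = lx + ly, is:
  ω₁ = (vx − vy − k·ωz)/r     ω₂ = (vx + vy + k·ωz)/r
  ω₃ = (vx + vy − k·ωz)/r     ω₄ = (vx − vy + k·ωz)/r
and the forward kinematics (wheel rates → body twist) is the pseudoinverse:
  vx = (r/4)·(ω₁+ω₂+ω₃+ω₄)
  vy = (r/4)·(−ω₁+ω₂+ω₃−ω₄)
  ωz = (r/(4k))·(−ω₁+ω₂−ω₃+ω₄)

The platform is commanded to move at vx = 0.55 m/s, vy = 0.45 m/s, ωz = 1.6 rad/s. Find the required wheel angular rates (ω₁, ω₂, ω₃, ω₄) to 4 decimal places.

k = lx + ly = 0.1 + 0.1 = 0.2000;  k·ωz = 0.2000·1.6 = 0.3200
ω₁ (FL) = (vx − vy − k·ωz)/r = -0.2200/0.08 = -2.7500
ω₂ (FR) = (vx + vy + k·ωz)/r = 1.3200/0.08 = 16.5000
ω₃ (RL) = (vx + vy − k·ωz)/r = 0.6800/0.08 = 8.5000
ω₄ (RR) = (vx − vy + k·ωz)/r = 0.4200/0.08 = 5.2500

(-2.7500, 16.5000, 8.5000, 5.2500)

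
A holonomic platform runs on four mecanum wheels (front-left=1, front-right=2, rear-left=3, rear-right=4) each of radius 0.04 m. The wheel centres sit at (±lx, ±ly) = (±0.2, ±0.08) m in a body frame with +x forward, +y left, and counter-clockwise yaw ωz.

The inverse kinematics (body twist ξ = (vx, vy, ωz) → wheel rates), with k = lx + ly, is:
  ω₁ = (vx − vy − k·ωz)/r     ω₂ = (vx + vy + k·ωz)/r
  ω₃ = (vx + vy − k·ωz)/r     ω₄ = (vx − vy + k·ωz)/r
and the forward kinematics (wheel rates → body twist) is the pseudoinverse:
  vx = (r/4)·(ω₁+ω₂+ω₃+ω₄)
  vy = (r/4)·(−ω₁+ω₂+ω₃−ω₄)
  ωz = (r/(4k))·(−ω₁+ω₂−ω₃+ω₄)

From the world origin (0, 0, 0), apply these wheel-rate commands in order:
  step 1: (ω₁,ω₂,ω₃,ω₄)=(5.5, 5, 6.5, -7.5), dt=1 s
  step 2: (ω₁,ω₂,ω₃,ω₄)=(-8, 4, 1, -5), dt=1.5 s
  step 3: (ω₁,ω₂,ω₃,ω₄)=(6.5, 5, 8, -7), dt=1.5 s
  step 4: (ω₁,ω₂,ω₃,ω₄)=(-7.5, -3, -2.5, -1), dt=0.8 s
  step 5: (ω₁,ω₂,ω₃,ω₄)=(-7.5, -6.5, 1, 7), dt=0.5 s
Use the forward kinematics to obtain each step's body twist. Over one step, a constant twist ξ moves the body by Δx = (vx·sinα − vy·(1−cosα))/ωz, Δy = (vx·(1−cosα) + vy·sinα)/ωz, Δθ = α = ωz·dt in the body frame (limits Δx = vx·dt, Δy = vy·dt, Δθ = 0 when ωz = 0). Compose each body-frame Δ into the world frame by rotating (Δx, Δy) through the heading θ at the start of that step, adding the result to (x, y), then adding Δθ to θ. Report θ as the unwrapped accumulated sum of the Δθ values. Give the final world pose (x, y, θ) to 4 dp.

step 1: ξ=(vx,vy,ωz)=(0.0950, 0.1350, -0.5179), dt=1.0 → body Δ=(0.1250, 0.1050, -0.5179) → world pose (0.1250, 0.1050, -0.5179)
step 2: ξ=(vx,vy,ωz)=(-0.0800, 0.1800, 0.2143), dt=1.5 → body Δ=(-0.1610, 0.2463, 0.3214) → world pose (0.1070, 0.3986, -0.1964)
step 3: ξ=(vx,vy,ωz)=(0.1250, 0.1350, -0.5893), dt=1.5 → body Δ=(0.2478, 0.0995, -0.8839) → world pose (0.3695, 0.4479, -1.0804)
step 4: ξ=(vx,vy,ωz)=(-0.1400, 0.0300, 0.2143), dt=0.8 → body Δ=(-0.1135, 0.0143, 0.1714) → world pose (0.3287, 0.5547, -0.9089)
step 5: ξ=(vx,vy,ωz)=(-0.0600, -0.0500, 0.2500), dt=0.5 → body Δ=(-0.0284, -0.0268, 0.1250) → world pose (0.2901, 0.5606, -0.7839)

(0.2901, 0.5606, -0.7839)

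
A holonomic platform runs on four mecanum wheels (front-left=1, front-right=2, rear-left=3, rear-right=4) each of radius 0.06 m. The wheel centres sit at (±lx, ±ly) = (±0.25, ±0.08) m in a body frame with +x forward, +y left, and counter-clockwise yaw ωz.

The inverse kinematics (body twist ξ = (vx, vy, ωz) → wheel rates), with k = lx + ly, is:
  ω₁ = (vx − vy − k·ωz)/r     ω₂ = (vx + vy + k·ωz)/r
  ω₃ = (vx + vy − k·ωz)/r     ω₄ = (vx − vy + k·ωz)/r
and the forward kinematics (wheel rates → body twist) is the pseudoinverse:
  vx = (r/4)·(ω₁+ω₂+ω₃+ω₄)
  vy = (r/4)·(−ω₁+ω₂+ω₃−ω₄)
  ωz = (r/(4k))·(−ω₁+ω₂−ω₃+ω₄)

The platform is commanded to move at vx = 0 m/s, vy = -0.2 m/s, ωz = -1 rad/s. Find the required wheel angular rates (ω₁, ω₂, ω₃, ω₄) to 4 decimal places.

k = lx + ly = 0.25 + 0.08 = 0.3300;  k·ωz = 0.3300·-1 = -0.3300
ω₁ (FL) = (vx − vy − k·ωz)/r = 0.5300/0.06 = 8.8333
ω₂ (FR) = (vx + vy + k·ωz)/r = -0.5300/0.06 = -8.8333
ω₃ (RL) = (vx + vy − k·ωz)/r = 0.1300/0.06 = 2.1667
ω₄ (RR) = (vx − vy + k·ωz)/r = -0.1300/0.06 = -2.1667

(8.8333, -8.8333, 2.1667, -2.1667)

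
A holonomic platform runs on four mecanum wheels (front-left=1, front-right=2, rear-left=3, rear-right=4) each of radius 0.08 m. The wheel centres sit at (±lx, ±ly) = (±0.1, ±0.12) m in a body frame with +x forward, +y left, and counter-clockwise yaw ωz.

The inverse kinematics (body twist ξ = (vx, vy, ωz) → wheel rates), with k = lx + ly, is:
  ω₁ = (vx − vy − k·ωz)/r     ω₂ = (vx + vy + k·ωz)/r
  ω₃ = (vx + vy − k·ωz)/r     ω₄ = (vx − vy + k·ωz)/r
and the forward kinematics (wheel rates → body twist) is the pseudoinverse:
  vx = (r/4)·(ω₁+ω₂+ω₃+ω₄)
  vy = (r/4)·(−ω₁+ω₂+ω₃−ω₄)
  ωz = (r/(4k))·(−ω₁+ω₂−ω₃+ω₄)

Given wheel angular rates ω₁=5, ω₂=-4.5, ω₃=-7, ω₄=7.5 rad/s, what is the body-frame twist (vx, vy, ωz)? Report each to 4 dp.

(0.0200, -0.4800, 0.4545)

k = lx + ly = 0.1 + 0.12 = 0.2200
ω₁+ω₂+ω₃+ω₄ = 1.0000  →  vx = (0.08/4)·1.0000 = 0.0200
−ω₁+ω₂+ω₃−ω₄ = -24.0000  →  vy = (0.08/4)·-24.0000 = -0.4800
−ω₁+ω₂−ω₃+ω₄ = 5.0000  →  ωz = (0.08/0.8800)·5.0000 = 0.4545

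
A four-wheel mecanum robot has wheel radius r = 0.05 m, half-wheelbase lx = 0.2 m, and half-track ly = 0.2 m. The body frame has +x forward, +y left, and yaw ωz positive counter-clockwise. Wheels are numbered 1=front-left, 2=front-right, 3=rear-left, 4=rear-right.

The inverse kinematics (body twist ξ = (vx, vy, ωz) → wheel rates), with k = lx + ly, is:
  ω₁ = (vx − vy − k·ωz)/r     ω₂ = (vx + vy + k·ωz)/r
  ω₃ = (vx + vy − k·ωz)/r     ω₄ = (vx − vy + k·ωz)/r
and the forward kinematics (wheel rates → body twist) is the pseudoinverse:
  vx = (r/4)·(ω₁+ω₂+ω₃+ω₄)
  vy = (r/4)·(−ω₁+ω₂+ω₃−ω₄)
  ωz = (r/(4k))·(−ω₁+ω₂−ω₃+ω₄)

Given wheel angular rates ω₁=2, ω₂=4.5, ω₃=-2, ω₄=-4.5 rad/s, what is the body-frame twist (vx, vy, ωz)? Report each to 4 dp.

(0.0000, 0.0625, 0.0000)

k = lx + ly = 0.2 + 0.2 = 0.4000
ω₁+ω₂+ω₃+ω₄ = 0.0000  →  vx = (0.05/4)·0.0000 = 0.0000
−ω₁+ω₂+ω₃−ω₄ = 5.0000  →  vy = (0.05/4)·5.0000 = 0.0625
−ω₁+ω₂−ω₃+ω₄ = 0.0000  →  ωz = (0.05/1.6000)·0.0000 = 0.0000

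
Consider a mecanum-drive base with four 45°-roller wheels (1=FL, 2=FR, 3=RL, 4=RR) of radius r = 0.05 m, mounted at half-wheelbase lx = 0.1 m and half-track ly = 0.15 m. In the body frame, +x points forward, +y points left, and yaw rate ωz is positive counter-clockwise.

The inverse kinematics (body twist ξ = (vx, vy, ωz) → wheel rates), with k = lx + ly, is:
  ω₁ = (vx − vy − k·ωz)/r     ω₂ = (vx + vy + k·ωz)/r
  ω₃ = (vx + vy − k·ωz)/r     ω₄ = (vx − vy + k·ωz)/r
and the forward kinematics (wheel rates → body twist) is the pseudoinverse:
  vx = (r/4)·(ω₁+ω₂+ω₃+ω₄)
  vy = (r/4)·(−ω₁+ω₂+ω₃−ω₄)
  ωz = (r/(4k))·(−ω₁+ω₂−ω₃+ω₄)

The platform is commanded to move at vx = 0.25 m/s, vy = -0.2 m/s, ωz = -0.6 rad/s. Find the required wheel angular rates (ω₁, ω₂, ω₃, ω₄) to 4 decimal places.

(12.0000, -2.0000, 4.0000, 6.0000)

k = lx + ly = 0.1 + 0.15 = 0.2500;  k·ωz = 0.2500·-0.6 = -0.1500
ω₁ (FL) = (vx − vy − k·ωz)/r = 0.6000/0.05 = 12.0000
ω₂ (FR) = (vx + vy + k·ωz)/r = -0.1000/0.05 = -2.0000
ω₃ (RL) = (vx + vy − k·ωz)/r = 0.2000/0.05 = 4.0000
ω₄ (RR) = (vx − vy + k·ωz)/r = 0.3000/0.05 = 6.0000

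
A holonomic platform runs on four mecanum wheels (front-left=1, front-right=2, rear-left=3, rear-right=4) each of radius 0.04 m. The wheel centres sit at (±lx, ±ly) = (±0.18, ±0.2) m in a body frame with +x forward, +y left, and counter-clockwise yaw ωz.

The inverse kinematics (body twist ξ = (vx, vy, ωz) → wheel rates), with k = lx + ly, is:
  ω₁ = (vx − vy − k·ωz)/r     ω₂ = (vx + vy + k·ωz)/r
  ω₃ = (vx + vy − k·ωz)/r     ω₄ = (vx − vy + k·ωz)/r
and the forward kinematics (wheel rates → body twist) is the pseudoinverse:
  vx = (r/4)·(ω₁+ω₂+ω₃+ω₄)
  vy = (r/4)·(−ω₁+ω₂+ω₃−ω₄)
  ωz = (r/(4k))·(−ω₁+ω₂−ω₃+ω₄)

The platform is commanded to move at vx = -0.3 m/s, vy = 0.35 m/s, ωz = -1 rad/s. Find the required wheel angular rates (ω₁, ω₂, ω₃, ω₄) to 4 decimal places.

k = lx + ly = 0.18 + 0.2 = 0.3800;  k·ωz = 0.3800·-1 = -0.3800
ω₁ (FL) = (vx − vy − k·ωz)/r = -0.2700/0.04 = -6.7500
ω₂ (FR) = (vx + vy + k·ωz)/r = -0.3300/0.04 = -8.2500
ω₃ (RL) = (vx + vy − k·ωz)/r = 0.4300/0.04 = 10.7500
ω₄ (RR) = (vx − vy + k·ωz)/r = -1.0300/0.04 = -25.7500

(-6.7500, -8.2500, 10.7500, -25.7500)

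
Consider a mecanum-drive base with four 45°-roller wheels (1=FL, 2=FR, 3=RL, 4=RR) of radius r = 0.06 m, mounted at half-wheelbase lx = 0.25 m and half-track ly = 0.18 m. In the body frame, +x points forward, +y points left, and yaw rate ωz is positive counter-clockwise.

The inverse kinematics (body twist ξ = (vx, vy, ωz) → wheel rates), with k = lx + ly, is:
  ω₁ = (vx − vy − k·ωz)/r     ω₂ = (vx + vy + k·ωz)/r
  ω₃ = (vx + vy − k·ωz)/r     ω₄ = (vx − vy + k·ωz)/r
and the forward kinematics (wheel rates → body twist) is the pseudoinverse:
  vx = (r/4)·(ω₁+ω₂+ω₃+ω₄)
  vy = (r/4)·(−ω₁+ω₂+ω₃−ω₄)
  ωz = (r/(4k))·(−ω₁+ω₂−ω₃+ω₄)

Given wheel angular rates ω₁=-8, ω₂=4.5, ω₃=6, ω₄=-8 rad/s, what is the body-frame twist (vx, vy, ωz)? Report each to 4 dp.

k = lx + ly = 0.25 + 0.18 = 0.4300
ω₁+ω₂+ω₃+ω₄ = -5.5000  →  vx = (0.06/4)·-5.5000 = -0.0825
−ω₁+ω₂+ω₃−ω₄ = 26.5000  →  vy = (0.06/4)·26.5000 = 0.3975
−ω₁+ω₂−ω₃+ω₄ = -1.5000  →  ωz = (0.06/1.7200)·-1.5000 = -0.0523

(-0.0825, 0.3975, -0.0523)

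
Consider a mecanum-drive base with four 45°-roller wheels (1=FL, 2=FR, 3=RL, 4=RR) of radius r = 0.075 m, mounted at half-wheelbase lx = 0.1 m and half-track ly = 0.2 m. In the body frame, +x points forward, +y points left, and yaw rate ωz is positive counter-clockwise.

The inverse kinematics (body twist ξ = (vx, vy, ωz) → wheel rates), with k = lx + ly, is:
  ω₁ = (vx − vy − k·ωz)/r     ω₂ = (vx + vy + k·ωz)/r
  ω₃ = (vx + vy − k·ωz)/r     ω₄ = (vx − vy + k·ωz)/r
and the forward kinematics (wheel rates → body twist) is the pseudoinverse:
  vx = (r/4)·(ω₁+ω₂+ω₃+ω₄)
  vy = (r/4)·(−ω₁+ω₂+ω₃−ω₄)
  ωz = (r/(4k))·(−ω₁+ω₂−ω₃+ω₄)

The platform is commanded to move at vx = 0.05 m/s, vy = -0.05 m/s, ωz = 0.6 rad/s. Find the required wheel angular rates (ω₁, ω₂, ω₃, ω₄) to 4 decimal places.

(-1.0667, 2.4000, -2.4000, 3.7333)

k = lx + ly = 0.1 + 0.2 = 0.3000;  k·ωz = 0.3000·0.6 = 0.1800
ω₁ (FL) = (vx − vy − k·ωz)/r = -0.0800/0.075 = -1.0667
ω₂ (FR) = (vx + vy + k·ωz)/r = 0.1800/0.075 = 2.4000
ω₃ (RL) = (vx + vy − k·ωz)/r = -0.1800/0.075 = -2.4000
ω₄ (RR) = (vx − vy + k·ωz)/r = 0.2800/0.075 = 3.7333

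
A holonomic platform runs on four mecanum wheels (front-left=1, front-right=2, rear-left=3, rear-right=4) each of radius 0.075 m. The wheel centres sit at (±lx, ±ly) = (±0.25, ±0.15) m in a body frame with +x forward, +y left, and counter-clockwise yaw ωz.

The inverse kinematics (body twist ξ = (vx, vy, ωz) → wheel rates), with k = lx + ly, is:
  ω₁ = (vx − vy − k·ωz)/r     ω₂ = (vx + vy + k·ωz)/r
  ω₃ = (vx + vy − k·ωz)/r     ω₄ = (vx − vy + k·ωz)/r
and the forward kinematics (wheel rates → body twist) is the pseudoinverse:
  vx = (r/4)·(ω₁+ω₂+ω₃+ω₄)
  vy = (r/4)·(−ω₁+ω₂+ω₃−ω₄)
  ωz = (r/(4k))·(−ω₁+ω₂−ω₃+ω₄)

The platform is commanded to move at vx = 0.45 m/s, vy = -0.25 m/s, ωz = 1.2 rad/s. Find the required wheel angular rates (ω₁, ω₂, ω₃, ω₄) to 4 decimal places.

(2.9333, 9.0667, -3.7333, 15.7333)

k = lx + ly = 0.25 + 0.15 = 0.4000;  k·ωz = 0.4000·1.2 = 0.4800
ω₁ (FL) = (vx − vy − k·ωz)/r = 0.2200/0.075 = 2.9333
ω₂ (FR) = (vx + vy + k·ωz)/r = 0.6800/0.075 = 9.0667
ω₃ (RL) = (vx + vy − k·ωz)/r = -0.2800/0.075 = -3.7333
ω₄ (RR) = (vx − vy + k·ωz)/r = 1.1800/0.075 = 15.7333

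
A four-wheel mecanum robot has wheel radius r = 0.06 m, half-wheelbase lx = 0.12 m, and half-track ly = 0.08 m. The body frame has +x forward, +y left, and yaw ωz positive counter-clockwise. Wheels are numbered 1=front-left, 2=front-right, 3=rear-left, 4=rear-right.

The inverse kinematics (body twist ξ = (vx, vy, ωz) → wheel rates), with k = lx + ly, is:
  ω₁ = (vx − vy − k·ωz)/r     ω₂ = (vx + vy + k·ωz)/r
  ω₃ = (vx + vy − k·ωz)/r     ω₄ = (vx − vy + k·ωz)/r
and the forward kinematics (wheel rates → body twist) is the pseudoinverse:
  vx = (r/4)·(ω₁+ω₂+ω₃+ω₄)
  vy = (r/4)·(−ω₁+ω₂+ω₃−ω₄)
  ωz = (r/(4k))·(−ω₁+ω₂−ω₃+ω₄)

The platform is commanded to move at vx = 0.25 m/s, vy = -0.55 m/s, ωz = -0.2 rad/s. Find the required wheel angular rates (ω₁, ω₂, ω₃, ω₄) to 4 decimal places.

k = lx + ly = 0.12 + 0.08 = 0.2000;  k·ωz = 0.2000·-0.2 = -0.0400
ω₁ (FL) = (vx − vy − k·ωz)/r = 0.8400/0.06 = 14.0000
ω₂ (FR) = (vx + vy + k·ωz)/r = -0.3400/0.06 = -5.6667
ω₃ (RL) = (vx + vy − k·ωz)/r = -0.2600/0.06 = -4.3333
ω₄ (RR) = (vx − vy + k·ωz)/r = 0.7600/0.06 = 12.6667

(14.0000, -5.6667, -4.3333, 12.6667)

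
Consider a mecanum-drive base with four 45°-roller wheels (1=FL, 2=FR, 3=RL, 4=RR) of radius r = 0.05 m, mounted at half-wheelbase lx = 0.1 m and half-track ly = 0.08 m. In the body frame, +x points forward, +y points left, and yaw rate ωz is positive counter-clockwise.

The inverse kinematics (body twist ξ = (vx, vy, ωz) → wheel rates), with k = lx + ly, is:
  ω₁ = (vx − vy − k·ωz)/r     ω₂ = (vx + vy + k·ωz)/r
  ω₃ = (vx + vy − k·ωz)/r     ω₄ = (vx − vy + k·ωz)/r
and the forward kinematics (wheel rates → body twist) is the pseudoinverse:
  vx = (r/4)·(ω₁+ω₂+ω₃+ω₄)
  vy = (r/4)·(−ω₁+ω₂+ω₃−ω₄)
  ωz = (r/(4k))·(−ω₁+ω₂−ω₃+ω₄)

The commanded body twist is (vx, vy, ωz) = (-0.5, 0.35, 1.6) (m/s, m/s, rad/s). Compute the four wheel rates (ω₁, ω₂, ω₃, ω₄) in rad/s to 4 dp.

(-22.7600, 2.7600, -8.7600, -11.2400)

k = lx + ly = 0.1 + 0.08 = 0.1800;  k·ωz = 0.1800·1.6 = 0.2880
ω₁ (FL) = (vx − vy − k·ωz)/r = -1.1380/0.05 = -22.7600
ω₂ (FR) = (vx + vy + k·ωz)/r = 0.1380/0.05 = 2.7600
ω₃ (RL) = (vx + vy − k·ωz)/r = -0.4380/0.05 = -8.7600
ω₄ (RR) = (vx − vy + k·ωz)/r = -0.5620/0.05 = -11.2400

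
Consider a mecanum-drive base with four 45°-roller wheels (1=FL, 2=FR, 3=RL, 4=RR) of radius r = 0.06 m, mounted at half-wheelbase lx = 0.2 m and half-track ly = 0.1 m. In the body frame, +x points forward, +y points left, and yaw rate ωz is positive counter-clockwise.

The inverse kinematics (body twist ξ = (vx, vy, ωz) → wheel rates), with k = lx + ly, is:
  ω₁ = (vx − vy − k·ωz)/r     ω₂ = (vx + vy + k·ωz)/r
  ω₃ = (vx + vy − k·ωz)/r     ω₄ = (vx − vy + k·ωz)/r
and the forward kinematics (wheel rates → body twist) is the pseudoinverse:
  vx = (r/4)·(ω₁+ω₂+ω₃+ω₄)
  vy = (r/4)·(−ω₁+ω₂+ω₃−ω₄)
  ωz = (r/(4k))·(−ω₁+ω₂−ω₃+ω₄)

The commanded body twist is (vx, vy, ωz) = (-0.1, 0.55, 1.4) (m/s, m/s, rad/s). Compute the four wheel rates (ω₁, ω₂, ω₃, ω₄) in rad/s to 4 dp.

k = lx + ly = 0.2 + 0.1 = 0.3000;  k·ωz = 0.3000·1.4 = 0.4200
ω₁ (FL) = (vx − vy − k·ωz)/r = -1.0700/0.06 = -17.8333
ω₂ (FR) = (vx + vy + k·ωz)/r = 0.8700/0.06 = 14.5000
ω₃ (RL) = (vx + vy − k·ωz)/r = 0.0300/0.06 = 0.5000
ω₄ (RR) = (vx − vy + k·ωz)/r = -0.2300/0.06 = -3.8333

(-17.8333, 14.5000, 0.5000, -3.8333)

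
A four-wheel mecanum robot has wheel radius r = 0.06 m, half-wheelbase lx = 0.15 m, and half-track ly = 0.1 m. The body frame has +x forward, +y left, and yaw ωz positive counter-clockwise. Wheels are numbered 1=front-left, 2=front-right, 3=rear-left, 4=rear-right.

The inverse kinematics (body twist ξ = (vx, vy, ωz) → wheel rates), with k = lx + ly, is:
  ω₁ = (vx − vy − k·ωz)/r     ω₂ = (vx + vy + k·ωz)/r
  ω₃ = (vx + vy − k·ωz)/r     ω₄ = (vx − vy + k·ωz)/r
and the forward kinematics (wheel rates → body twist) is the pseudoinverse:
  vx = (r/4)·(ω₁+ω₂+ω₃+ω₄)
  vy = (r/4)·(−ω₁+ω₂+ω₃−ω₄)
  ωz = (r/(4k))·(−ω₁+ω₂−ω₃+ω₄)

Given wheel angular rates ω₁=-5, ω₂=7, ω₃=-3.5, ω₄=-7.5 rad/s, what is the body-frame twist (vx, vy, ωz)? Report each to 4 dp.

k = lx + ly = 0.15 + 0.1 = 0.2500
ω₁+ω₂+ω₃+ω₄ = -9.0000  →  vx = (0.06/4)·-9.0000 = -0.1350
−ω₁+ω₂+ω₃−ω₄ = 16.0000  →  vy = (0.06/4)·16.0000 = 0.2400
−ω₁+ω₂−ω₃+ω₄ = 8.0000  →  ωz = (0.06/1.0000)·8.0000 = 0.4800

(-0.1350, 0.2400, 0.4800)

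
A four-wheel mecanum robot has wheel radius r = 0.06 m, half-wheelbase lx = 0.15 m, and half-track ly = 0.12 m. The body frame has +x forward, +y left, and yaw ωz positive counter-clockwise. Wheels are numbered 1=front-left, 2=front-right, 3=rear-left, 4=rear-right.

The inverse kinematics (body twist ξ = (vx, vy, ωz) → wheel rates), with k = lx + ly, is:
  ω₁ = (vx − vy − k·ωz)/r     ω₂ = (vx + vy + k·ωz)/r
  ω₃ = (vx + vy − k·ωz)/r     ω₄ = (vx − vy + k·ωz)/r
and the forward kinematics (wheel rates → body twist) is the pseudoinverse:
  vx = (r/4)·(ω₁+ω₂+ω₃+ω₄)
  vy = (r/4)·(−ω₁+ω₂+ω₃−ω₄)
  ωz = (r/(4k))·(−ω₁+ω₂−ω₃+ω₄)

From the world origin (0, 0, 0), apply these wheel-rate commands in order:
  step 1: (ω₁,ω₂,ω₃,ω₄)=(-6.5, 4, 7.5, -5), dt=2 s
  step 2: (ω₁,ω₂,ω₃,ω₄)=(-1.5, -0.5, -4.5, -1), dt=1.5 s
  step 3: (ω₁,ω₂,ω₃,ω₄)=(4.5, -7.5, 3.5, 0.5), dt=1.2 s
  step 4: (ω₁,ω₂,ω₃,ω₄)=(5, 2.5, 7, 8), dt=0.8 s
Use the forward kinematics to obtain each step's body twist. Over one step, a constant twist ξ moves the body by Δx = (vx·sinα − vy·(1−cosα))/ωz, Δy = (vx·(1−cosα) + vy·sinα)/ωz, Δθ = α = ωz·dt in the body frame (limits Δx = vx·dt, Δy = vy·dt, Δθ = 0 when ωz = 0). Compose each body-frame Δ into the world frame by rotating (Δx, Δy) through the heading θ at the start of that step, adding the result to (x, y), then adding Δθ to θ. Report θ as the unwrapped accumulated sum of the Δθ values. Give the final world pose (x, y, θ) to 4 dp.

step 1: ξ=(vx,vy,ωz)=(0.0000, 0.3450, -0.1111), dt=2.0 → body Δ=(0.0764, 0.6843, -0.2222) → world pose (0.0764, 0.6843, -0.2222)
step 2: ξ=(vx,vy,ωz)=(-0.1125, -0.0375, 0.2500), dt=1.5 → body Δ=(-0.1544, -0.0862, 0.3750) → world pose (-0.0933, 0.6343, 0.1528)
step 3: ξ=(vx,vy,ωz)=(0.0150, -0.1350, -0.8333), dt=1.2 → body Δ=(-0.0593, -0.1446, -1.0000) → world pose (-0.1299, 0.4823, -0.8472)
step 4: ξ=(vx,vy,ωz)=(0.3375, -0.0525, -0.0833), dt=0.8 → body Δ=(0.2684, -0.0510, -0.0667) → world pose (0.0096, 0.2474, -0.9139)

(0.0096, 0.2474, -0.9139)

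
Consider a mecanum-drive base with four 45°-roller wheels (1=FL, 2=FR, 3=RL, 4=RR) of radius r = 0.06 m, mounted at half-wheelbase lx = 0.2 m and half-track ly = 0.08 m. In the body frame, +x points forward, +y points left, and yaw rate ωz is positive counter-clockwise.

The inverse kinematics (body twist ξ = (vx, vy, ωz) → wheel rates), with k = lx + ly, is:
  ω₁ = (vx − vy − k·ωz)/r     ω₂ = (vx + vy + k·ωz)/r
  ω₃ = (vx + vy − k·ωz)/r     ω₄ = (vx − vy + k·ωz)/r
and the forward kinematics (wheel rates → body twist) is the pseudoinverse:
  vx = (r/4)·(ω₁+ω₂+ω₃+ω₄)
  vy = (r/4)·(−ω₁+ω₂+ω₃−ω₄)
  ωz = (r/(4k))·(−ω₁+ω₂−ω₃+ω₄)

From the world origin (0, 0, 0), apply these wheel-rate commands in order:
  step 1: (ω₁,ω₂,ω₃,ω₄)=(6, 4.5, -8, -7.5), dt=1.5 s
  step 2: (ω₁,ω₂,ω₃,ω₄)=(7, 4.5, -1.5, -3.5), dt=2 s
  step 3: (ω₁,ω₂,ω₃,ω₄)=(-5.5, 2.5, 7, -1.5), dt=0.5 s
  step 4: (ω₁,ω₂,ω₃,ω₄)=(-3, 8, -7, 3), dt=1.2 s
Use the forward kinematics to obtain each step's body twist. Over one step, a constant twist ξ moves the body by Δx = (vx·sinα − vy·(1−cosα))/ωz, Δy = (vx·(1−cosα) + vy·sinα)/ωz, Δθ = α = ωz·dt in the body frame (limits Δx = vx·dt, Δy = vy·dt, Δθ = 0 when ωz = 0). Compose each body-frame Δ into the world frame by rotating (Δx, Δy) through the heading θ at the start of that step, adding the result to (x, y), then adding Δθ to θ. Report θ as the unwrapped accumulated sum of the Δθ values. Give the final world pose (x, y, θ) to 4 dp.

step 1: ξ=(vx,vy,ωz)=(-0.0750, -0.0300, -0.0536), dt=1.5 → body Δ=(-0.1142, -0.0404, -0.0804) → world pose (-0.1142, -0.0404, -0.0804)
step 2: ξ=(vx,vy,ωz)=(0.0975, -0.0075, -0.2411), dt=2.0 → body Δ=(0.1840, -0.0605, -0.4821) → world pose (0.0643, -0.1155, -0.5625)
step 3: ξ=(vx,vy,ωz)=(0.0375, 0.2475, -0.0268), dt=0.5 → body Δ=(0.0196, 0.1236, -0.0134) → world pose (0.1468, -0.0214, -0.5759)
step 4: ξ=(vx,vy,ωz)=(0.0150, 0.0150, 1.1250), dt=1.2 → body Δ=(0.0026, 0.0234, 1.3500) → world pose (0.1618, -0.0032, 0.7741)

(0.1618, -0.0032, 0.7741)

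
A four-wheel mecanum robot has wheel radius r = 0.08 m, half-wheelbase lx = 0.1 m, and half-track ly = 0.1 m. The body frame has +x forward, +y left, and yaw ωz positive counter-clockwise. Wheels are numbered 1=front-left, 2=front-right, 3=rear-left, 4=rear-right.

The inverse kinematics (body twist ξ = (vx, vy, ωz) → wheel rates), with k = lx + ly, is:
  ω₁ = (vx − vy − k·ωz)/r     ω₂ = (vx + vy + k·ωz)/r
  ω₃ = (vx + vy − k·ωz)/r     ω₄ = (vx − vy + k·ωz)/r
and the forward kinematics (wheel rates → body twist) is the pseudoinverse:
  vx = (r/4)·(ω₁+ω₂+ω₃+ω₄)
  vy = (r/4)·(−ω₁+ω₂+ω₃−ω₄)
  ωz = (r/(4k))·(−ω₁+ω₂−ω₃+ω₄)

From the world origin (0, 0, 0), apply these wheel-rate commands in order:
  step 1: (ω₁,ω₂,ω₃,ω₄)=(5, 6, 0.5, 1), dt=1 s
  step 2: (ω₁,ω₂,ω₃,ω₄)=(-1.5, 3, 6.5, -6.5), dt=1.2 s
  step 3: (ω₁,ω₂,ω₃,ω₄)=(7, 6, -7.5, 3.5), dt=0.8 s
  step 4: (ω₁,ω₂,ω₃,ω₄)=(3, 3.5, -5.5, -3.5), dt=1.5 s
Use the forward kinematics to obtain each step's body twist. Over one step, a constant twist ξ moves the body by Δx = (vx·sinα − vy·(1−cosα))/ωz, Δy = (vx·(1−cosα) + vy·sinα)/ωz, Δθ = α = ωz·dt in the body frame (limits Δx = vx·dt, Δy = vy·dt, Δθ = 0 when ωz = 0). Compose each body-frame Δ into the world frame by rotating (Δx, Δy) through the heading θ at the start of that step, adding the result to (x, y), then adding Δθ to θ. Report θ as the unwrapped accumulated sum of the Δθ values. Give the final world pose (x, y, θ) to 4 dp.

(0.3937, 0.1095, 0.3050)

step 1: ξ=(vx,vy,ωz)=(0.2500, 0.0100, 0.1500), dt=1.0 → body Δ=(0.2483, 0.0287, 0.1500) → world pose (0.2483, 0.0287, 0.1500)
step 2: ξ=(vx,vy,ωz)=(0.0300, 0.3500, -0.8500), dt=1.2 → body Δ=(0.2263, 0.3340, -1.0200) → world pose (0.4222, 0.3928, -0.8700)
step 3: ξ=(vx,vy,ωz)=(0.1800, -0.2400, 1.0000), dt=0.8 → body Δ=(0.2019, -0.1176, 0.8000) → world pose (0.4625, 0.1627, -0.0700)
step 4: ξ=(vx,vy,ωz)=(-0.0500, -0.0300, 0.2500), dt=1.5 → body Δ=(-0.0649, -0.0579, 0.3750) → world pose (0.3937, 0.1095, 0.3050)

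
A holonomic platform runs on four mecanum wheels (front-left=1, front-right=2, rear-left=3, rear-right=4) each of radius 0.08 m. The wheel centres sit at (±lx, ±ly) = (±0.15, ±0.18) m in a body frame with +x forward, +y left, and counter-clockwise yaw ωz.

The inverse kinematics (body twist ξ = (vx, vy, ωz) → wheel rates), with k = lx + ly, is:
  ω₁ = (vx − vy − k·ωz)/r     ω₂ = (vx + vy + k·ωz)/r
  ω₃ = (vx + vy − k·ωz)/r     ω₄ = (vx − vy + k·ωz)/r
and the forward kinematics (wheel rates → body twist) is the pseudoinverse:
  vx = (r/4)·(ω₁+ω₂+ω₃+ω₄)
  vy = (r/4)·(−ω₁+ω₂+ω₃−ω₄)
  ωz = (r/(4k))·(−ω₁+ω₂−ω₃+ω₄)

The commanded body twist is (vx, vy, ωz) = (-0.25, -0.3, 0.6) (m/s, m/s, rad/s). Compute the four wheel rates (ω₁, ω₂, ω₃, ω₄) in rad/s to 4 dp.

k = lx + ly = 0.15 + 0.18 = 0.3300;  k·ωz = 0.3300·0.6 = 0.1980
ω₁ (FL) = (vx − vy − k·ωz)/r = -0.1480/0.08 = -1.8500
ω₂ (FR) = (vx + vy + k·ωz)/r = -0.3520/0.08 = -4.4000
ω₃ (RL) = (vx + vy − k·ωz)/r = -0.7480/0.08 = -9.3500
ω₄ (RR) = (vx − vy + k·ωz)/r = 0.2480/0.08 = 3.1000

(-1.8500, -4.4000, -9.3500, 3.1000)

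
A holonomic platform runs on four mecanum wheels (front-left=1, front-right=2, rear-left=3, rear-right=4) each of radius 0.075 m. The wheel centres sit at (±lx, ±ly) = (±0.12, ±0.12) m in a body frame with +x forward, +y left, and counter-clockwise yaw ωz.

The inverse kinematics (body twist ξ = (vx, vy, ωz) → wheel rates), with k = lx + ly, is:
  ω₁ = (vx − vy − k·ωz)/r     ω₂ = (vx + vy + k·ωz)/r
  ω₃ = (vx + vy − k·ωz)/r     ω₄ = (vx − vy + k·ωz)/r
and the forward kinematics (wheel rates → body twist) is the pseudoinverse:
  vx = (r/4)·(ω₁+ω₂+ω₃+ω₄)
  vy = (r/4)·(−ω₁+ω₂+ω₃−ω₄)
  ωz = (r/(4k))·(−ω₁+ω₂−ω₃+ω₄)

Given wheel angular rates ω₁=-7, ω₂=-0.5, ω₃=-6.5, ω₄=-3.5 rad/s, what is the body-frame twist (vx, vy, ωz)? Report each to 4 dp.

k = lx + ly = 0.12 + 0.12 = 0.2400
ω₁+ω₂+ω₃+ω₄ = -17.5000  →  vx = (0.075/4)·-17.5000 = -0.3281
−ω₁+ω₂+ω₃−ω₄ = 3.5000  →  vy = (0.075/4)·3.5000 = 0.0656
−ω₁+ω₂−ω₃+ω₄ = 9.5000  →  ωz = (0.075/0.9600)·9.5000 = 0.7422

(-0.3281, 0.0656, 0.7422)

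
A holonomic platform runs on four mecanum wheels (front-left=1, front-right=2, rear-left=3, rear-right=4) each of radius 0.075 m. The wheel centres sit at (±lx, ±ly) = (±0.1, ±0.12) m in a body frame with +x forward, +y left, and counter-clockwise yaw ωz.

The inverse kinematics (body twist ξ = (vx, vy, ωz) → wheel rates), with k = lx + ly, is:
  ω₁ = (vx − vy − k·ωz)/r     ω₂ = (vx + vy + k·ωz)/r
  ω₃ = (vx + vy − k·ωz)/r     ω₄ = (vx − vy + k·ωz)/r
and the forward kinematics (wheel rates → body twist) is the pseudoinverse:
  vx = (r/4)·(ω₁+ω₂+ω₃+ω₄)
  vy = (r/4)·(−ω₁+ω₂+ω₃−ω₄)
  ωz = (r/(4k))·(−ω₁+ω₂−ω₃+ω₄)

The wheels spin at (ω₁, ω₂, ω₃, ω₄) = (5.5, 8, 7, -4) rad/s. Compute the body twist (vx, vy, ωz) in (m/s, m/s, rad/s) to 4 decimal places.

(0.3094, 0.2531, -0.7244)

k = lx + ly = 0.1 + 0.12 = 0.2200
ω₁+ω₂+ω₃+ω₄ = 16.5000  →  vx = (0.075/4)·16.5000 = 0.3094
−ω₁+ω₂+ω₃−ω₄ = 13.5000  →  vy = (0.075/4)·13.5000 = 0.2531
−ω₁+ω₂−ω₃+ω₄ = -8.5000  →  ωz = (0.075/0.8800)·-8.5000 = -0.7244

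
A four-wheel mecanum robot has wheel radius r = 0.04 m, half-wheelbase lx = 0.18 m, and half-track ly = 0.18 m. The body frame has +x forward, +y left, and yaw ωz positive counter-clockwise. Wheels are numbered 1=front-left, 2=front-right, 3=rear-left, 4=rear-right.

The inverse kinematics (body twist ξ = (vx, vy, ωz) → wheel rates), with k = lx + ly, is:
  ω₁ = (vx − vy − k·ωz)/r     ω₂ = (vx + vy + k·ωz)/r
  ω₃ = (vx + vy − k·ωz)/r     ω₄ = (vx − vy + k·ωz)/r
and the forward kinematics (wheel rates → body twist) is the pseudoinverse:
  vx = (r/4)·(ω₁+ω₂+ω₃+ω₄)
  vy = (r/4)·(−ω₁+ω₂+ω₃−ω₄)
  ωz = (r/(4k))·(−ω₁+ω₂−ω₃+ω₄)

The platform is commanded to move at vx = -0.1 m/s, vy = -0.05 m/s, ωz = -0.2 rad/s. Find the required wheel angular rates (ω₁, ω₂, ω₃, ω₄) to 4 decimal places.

k = lx + ly = 0.18 + 0.18 = 0.3600;  k·ωz = 0.3600·-0.2 = -0.0720
ω₁ (FL) = (vx − vy − k·ωz)/r = 0.0220/0.04 = 0.5500
ω₂ (FR) = (vx + vy + k·ωz)/r = -0.2220/0.04 = -5.5500
ω₃ (RL) = (vx + vy − k·ωz)/r = -0.0780/0.04 = -1.9500
ω₄ (RR) = (vx − vy + k·ωz)/r = -0.1220/0.04 = -3.0500

(0.5500, -5.5500, -1.9500, -3.0500)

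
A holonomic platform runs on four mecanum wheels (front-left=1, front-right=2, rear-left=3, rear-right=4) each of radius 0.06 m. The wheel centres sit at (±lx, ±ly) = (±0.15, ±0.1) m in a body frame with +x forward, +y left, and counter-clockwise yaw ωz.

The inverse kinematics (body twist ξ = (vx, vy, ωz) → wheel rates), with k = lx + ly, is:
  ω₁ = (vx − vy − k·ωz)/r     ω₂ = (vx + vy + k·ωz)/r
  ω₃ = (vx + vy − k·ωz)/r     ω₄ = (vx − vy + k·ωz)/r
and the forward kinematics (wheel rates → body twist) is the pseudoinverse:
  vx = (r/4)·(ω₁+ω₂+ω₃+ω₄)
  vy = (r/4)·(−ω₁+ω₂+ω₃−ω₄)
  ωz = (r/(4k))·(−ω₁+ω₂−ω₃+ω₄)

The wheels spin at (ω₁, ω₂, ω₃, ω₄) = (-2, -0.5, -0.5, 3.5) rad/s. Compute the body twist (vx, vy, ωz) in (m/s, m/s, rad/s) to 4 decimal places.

(0.0075, -0.0375, 0.3300)

k = lx + ly = 0.15 + 0.1 = 0.2500
ω₁+ω₂+ω₃+ω₄ = 0.5000  →  vx = (0.06/4)·0.5000 = 0.0075
−ω₁+ω₂+ω₃−ω₄ = -2.5000  →  vy = (0.06/4)·-2.5000 = -0.0375
−ω₁+ω₂−ω₃+ω₄ = 5.5000  →  ωz = (0.06/1.0000)·5.5000 = 0.3300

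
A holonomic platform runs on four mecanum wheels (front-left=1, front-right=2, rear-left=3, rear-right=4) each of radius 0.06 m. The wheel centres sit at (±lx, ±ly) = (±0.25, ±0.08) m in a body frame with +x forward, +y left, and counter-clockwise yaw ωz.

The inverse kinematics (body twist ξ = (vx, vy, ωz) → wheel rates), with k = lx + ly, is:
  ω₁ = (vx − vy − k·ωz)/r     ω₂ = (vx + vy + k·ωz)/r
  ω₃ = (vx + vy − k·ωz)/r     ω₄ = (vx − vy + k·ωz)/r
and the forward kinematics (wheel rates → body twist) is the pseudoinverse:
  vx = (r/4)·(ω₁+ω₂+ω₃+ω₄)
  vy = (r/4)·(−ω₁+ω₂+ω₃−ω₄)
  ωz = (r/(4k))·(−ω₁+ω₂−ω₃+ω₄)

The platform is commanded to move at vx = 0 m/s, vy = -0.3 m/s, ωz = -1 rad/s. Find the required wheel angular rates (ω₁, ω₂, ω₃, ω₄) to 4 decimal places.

(10.5000, -10.5000, 0.5000, -0.5000)

k = lx + ly = 0.25 + 0.08 = 0.3300;  k·ωz = 0.3300·-1 = -0.3300
ω₁ (FL) = (vx − vy − k·ωz)/r = 0.6300/0.06 = 10.5000
ω₂ (FR) = (vx + vy + k·ωz)/r = -0.6300/0.06 = -10.5000
ω₃ (RL) = (vx + vy − k·ωz)/r = 0.0300/0.06 = 0.5000
ω₄ (RR) = (vx − vy + k·ωz)/r = -0.0300/0.06 = -0.5000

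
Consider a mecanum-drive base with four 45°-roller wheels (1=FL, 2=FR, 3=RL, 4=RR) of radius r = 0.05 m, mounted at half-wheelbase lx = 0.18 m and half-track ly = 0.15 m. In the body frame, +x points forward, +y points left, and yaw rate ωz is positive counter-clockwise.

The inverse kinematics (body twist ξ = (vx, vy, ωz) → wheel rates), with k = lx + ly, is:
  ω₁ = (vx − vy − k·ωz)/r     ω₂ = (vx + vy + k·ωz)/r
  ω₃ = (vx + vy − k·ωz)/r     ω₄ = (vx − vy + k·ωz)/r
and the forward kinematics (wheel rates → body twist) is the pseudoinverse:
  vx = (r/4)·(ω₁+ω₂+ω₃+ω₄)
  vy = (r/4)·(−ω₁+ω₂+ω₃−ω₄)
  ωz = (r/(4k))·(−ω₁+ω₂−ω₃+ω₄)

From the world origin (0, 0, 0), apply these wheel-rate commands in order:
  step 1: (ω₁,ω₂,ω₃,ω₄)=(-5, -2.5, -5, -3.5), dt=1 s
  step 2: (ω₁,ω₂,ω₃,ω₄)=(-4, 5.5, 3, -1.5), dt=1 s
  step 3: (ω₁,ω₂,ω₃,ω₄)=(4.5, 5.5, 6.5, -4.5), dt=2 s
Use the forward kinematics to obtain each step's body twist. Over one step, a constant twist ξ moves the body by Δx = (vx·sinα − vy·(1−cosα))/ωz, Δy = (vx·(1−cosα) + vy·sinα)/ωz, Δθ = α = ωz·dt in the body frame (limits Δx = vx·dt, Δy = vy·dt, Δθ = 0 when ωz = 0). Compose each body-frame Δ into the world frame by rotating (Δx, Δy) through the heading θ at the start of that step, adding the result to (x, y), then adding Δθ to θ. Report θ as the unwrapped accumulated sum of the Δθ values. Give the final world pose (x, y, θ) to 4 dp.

step 1: ξ=(vx,vy,ωz)=(-0.2000, 0.0125, 0.1515), dt=1.0 → body Δ=(-0.2002, -0.0027, 0.1515) → world pose (-0.2002, -0.0027, 0.1515)
step 2: ξ=(vx,vy,ωz)=(0.0375, 0.1750, 0.1894), dt=1.0 → body Δ=(0.0208, 0.1775, 0.1894) → world pose (-0.2065, 0.1759, 0.3409)
step 3: ξ=(vx,vy,ωz)=(0.1500, 0.1500, -0.3788), dt=2.0 → body Δ=(0.3804, 0.1638, -0.7576) → world pose (0.0973, 0.4575, -0.4167)

(0.0973, 0.4575, -0.4167)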